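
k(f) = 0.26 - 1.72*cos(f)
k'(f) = 1.72*sin(f)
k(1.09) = -0.54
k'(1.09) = 1.52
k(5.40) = -0.83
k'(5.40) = -1.33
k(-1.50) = 0.14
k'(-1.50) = -1.72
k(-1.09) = -0.54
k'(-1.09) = -1.52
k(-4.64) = 0.38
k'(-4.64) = 1.72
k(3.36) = 1.94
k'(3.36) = -0.37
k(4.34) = 0.89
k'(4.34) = -1.60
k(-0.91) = -0.80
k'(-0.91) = -1.36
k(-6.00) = -1.39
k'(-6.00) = 0.48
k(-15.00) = 1.57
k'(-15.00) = -1.12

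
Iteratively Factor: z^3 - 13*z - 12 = (z + 1)*(z^2 - z - 12) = (z + 1)*(z + 3)*(z - 4)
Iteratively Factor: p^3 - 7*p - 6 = (p + 1)*(p^2 - p - 6) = (p - 3)*(p + 1)*(p + 2)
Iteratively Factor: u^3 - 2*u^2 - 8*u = (u - 4)*(u^2 + 2*u) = u*(u - 4)*(u + 2)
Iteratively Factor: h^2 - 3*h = (h)*(h - 3)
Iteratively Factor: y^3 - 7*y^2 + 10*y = (y)*(y^2 - 7*y + 10) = y*(y - 2)*(y - 5)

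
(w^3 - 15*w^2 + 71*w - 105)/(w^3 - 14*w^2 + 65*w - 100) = (w^2 - 10*w + 21)/(w^2 - 9*w + 20)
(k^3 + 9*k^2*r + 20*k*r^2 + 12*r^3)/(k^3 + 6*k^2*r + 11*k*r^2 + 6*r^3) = (k + 6*r)/(k + 3*r)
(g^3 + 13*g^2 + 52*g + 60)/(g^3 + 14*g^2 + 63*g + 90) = (g + 2)/(g + 3)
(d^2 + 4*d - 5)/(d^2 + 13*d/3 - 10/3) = 3*(d - 1)/(3*d - 2)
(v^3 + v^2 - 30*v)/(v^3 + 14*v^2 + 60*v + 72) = v*(v - 5)/(v^2 + 8*v + 12)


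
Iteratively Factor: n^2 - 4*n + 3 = (n - 1)*(n - 3)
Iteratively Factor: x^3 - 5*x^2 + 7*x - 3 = (x - 1)*(x^2 - 4*x + 3) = (x - 3)*(x - 1)*(x - 1)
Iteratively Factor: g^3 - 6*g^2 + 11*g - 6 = (g - 3)*(g^2 - 3*g + 2) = (g - 3)*(g - 1)*(g - 2)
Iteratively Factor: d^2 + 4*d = (d)*(d + 4)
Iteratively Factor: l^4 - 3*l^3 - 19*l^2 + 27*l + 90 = (l + 3)*(l^3 - 6*l^2 - l + 30) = (l + 2)*(l + 3)*(l^2 - 8*l + 15) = (l - 3)*(l + 2)*(l + 3)*(l - 5)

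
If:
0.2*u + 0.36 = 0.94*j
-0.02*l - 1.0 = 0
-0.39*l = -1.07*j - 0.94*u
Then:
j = -3.24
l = -50.00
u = -17.05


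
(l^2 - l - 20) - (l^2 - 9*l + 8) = 8*l - 28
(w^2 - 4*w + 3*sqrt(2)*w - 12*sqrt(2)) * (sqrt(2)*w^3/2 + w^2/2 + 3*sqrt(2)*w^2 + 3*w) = sqrt(2)*w^5/2 + sqrt(2)*w^4 + 7*w^4/2 - 21*sqrt(2)*w^3/2 + 7*w^3 - 84*w^2 + 3*sqrt(2)*w^2 - 36*sqrt(2)*w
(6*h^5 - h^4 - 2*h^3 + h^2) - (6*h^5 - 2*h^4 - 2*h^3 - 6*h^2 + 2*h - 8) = h^4 + 7*h^2 - 2*h + 8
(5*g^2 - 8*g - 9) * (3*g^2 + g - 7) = 15*g^4 - 19*g^3 - 70*g^2 + 47*g + 63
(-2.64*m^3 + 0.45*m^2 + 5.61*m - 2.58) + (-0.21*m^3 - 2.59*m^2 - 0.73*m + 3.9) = -2.85*m^3 - 2.14*m^2 + 4.88*m + 1.32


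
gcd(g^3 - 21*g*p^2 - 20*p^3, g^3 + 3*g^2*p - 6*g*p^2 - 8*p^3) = g^2 + 5*g*p + 4*p^2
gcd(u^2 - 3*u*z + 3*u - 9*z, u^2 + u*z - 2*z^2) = 1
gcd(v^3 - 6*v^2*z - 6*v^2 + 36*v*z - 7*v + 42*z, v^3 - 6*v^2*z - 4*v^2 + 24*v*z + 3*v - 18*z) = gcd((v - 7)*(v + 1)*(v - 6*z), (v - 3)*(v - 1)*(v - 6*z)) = -v + 6*z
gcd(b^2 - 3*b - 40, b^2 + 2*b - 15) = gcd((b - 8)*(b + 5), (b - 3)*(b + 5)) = b + 5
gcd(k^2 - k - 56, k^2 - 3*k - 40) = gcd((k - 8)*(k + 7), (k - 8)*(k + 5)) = k - 8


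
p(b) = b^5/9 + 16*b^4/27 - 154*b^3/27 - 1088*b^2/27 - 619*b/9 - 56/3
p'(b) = 5*b^4/9 + 64*b^3/27 - 154*b^2/9 - 2176*b/27 - 619/9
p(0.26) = -39.37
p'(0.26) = -90.84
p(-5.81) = 78.96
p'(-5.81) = -9.98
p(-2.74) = 0.83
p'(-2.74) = 6.14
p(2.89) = -627.93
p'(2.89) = -348.63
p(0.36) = -48.90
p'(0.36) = -99.89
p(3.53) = -861.55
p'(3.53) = -375.96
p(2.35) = -450.82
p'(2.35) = -304.96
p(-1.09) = 16.48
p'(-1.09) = -3.55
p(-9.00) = -1178.67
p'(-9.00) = 1187.56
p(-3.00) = 0.00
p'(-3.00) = 0.00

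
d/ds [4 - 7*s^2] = -14*s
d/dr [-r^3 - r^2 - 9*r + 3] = -3*r^2 - 2*r - 9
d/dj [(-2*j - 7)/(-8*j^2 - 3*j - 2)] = (16*j^2 + 6*j - (2*j + 7)*(16*j + 3) + 4)/(8*j^2 + 3*j + 2)^2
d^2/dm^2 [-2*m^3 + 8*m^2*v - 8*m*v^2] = -12*m + 16*v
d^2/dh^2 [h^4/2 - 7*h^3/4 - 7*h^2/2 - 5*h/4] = 6*h^2 - 21*h/2 - 7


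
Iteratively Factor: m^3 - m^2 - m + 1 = (m - 1)*(m^2 - 1) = (m - 1)*(m + 1)*(m - 1)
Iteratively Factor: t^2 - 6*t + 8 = (t - 4)*(t - 2)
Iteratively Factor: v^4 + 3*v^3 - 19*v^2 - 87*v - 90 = (v - 5)*(v^3 + 8*v^2 + 21*v + 18) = (v - 5)*(v + 3)*(v^2 + 5*v + 6) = (v - 5)*(v + 2)*(v + 3)*(v + 3)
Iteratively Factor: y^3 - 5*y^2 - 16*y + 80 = (y - 5)*(y^2 - 16) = (y - 5)*(y + 4)*(y - 4)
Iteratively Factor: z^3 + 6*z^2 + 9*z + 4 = (z + 1)*(z^2 + 5*z + 4) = (z + 1)^2*(z + 4)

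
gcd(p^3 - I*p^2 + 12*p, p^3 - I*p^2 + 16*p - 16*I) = p - 4*I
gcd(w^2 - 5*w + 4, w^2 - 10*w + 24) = w - 4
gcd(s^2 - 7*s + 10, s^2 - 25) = s - 5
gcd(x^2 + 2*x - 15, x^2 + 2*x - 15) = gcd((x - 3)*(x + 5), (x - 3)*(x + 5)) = x^2 + 2*x - 15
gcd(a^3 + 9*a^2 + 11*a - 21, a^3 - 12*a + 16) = 1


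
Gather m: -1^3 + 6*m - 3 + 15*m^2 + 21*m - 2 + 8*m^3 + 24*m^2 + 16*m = 8*m^3 + 39*m^2 + 43*m - 6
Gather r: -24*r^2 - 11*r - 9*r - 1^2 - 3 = -24*r^2 - 20*r - 4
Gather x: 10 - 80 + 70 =0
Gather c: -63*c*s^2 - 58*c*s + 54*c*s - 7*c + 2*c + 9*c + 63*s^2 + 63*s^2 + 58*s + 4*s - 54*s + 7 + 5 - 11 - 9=c*(-63*s^2 - 4*s + 4) + 126*s^2 + 8*s - 8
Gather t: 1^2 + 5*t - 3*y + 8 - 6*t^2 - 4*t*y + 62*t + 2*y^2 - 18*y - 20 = -6*t^2 + t*(67 - 4*y) + 2*y^2 - 21*y - 11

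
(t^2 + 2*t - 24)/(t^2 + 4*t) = (t^2 + 2*t - 24)/(t*(t + 4))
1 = 1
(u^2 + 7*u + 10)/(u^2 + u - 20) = (u + 2)/(u - 4)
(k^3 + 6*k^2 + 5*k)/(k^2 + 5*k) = k + 1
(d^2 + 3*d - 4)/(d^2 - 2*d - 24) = (d - 1)/(d - 6)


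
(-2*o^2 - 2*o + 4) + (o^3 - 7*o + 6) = o^3 - 2*o^2 - 9*o + 10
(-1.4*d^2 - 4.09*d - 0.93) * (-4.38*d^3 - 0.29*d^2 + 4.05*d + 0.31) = 6.132*d^5 + 18.3202*d^4 - 0.410499999999999*d^3 - 16.7288*d^2 - 5.0344*d - 0.2883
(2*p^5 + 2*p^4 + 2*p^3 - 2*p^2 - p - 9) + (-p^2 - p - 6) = 2*p^5 + 2*p^4 + 2*p^3 - 3*p^2 - 2*p - 15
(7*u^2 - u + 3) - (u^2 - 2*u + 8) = 6*u^2 + u - 5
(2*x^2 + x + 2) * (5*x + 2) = 10*x^3 + 9*x^2 + 12*x + 4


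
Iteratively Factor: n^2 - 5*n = (n)*(n - 5)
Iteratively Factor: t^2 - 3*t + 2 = (t - 1)*(t - 2)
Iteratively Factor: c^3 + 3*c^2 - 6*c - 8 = (c - 2)*(c^2 + 5*c + 4) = (c - 2)*(c + 1)*(c + 4)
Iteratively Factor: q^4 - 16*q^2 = (q)*(q^3 - 16*q) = q*(q + 4)*(q^2 - 4*q) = q^2*(q + 4)*(q - 4)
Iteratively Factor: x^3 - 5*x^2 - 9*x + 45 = (x - 3)*(x^2 - 2*x - 15) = (x - 5)*(x - 3)*(x + 3)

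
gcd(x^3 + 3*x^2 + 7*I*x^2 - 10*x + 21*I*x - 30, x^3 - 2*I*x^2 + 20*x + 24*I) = x + 2*I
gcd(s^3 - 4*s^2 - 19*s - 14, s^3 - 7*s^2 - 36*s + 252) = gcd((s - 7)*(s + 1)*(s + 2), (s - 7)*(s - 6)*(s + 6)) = s - 7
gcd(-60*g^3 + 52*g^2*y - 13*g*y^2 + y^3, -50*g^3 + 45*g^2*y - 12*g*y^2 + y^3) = 10*g^2 - 7*g*y + y^2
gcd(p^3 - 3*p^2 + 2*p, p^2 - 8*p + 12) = p - 2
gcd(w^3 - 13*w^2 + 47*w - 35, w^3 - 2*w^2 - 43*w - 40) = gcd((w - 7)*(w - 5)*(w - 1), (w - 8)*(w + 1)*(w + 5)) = 1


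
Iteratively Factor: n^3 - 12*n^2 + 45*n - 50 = (n - 5)*(n^2 - 7*n + 10) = (n - 5)*(n - 2)*(n - 5)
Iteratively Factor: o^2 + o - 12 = (o + 4)*(o - 3)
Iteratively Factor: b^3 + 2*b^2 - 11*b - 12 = (b - 3)*(b^2 + 5*b + 4) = (b - 3)*(b + 4)*(b + 1)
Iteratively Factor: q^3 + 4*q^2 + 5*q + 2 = (q + 1)*(q^2 + 3*q + 2) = (q + 1)^2*(q + 2)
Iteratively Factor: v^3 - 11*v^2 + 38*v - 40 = (v - 4)*(v^2 - 7*v + 10) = (v - 5)*(v - 4)*(v - 2)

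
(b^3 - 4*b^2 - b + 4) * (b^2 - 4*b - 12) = b^5 - 8*b^4 + 3*b^3 + 56*b^2 - 4*b - 48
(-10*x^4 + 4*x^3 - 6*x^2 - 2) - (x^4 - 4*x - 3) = -11*x^4 + 4*x^3 - 6*x^2 + 4*x + 1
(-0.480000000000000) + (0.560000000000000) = 0.0800000000000001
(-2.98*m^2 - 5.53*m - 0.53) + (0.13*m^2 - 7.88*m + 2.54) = -2.85*m^2 - 13.41*m + 2.01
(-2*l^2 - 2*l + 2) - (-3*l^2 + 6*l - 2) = l^2 - 8*l + 4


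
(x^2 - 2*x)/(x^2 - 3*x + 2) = x/(x - 1)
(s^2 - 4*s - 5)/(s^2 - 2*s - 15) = (s + 1)/(s + 3)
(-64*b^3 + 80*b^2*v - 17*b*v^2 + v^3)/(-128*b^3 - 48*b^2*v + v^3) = (8*b^2 - 9*b*v + v^2)/(16*b^2 + 8*b*v + v^2)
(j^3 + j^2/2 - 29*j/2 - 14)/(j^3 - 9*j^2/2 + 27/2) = (2*j^3 + j^2 - 29*j - 28)/(2*j^3 - 9*j^2 + 27)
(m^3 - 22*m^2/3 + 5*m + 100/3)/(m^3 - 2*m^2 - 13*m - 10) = (3*m^2 - 7*m - 20)/(3*(m^2 + 3*m + 2))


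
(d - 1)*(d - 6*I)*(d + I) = d^3 - d^2 - 5*I*d^2 + 6*d + 5*I*d - 6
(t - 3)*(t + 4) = t^2 + t - 12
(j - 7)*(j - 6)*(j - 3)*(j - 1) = j^4 - 17*j^3 + 97*j^2 - 207*j + 126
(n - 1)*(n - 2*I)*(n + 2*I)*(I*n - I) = I*n^4 - 2*I*n^3 + 5*I*n^2 - 8*I*n + 4*I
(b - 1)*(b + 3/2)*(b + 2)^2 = b^4 + 9*b^3/2 + 9*b^2/2 - 4*b - 6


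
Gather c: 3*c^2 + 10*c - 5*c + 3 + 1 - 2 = 3*c^2 + 5*c + 2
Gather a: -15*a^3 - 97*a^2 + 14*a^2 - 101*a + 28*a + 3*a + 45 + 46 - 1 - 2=-15*a^3 - 83*a^2 - 70*a + 88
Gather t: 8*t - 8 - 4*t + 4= 4*t - 4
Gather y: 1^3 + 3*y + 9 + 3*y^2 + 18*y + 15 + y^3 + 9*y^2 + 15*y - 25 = y^3 + 12*y^2 + 36*y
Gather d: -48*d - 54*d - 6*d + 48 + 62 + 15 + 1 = 126 - 108*d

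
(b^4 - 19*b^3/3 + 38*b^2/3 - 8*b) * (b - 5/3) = b^5 - 8*b^4 + 209*b^3/9 - 262*b^2/9 + 40*b/3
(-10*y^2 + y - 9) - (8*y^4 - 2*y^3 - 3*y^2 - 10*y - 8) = -8*y^4 + 2*y^3 - 7*y^2 + 11*y - 1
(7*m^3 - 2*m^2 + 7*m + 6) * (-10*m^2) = -70*m^5 + 20*m^4 - 70*m^3 - 60*m^2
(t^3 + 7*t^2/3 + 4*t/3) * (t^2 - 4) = t^5 + 7*t^4/3 - 8*t^3/3 - 28*t^2/3 - 16*t/3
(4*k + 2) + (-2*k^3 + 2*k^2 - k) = -2*k^3 + 2*k^2 + 3*k + 2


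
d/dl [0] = 0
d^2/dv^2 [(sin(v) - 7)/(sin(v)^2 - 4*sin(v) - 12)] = (-9*sin(v)^5 + 24*sin(v)^4 + 454*sin(v)^2 - 701*sin(v)/2 + 36*sin(3*v) + sin(5*v)/2 - 488)/((sin(v) - 6)^3*(sin(v) + 2)^3)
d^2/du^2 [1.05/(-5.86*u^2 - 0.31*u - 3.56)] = (72.11316*u^2 + 3.81486*u - 1.05*(11.72*u + 0.31)*(23.44*u + 0.62) + 43.80936)/(5.86*u^2 + 0.31*u + 3.56)^3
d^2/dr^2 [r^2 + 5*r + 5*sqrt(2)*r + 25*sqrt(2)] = 2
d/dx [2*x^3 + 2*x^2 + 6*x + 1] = 6*x^2 + 4*x + 6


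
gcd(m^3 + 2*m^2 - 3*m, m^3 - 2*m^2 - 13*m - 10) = 1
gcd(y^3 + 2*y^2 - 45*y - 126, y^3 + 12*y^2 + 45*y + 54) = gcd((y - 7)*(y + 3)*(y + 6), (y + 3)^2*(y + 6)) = y^2 + 9*y + 18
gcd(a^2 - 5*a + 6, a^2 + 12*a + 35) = 1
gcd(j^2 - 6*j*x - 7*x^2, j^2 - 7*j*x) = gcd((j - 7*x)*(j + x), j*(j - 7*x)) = -j + 7*x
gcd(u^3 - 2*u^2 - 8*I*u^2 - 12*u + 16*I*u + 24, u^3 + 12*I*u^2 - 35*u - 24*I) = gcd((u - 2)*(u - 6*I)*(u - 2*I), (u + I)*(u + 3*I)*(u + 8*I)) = 1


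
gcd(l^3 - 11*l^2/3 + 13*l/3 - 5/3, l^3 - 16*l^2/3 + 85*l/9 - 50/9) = l - 5/3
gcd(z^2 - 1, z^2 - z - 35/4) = 1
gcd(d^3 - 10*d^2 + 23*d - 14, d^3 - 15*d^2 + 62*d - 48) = d - 1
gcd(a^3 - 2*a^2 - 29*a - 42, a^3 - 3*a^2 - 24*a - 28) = a^2 - 5*a - 14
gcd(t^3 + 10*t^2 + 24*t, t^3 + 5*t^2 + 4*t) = t^2 + 4*t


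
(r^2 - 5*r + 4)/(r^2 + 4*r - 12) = (r^2 - 5*r + 4)/(r^2 + 4*r - 12)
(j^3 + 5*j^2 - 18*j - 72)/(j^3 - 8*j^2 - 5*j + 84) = (j + 6)/(j - 7)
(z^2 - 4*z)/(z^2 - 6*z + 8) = z/(z - 2)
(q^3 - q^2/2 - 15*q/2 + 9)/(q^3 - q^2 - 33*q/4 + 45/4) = 2*(q - 2)/(2*q - 5)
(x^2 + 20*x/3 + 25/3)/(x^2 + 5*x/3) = (x + 5)/x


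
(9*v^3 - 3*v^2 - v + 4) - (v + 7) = 9*v^3 - 3*v^2 - 2*v - 3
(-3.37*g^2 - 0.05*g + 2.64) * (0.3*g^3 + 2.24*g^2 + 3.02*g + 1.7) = -1.011*g^5 - 7.5638*g^4 - 9.4974*g^3 + 0.0336000000000007*g^2 + 7.8878*g + 4.488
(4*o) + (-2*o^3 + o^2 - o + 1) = -2*o^3 + o^2 + 3*o + 1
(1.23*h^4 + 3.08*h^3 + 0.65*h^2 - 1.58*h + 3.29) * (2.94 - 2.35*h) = -2.8905*h^5 - 3.6218*h^4 + 7.5277*h^3 + 5.624*h^2 - 12.3767*h + 9.6726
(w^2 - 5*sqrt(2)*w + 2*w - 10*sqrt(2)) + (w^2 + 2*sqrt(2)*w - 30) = 2*w^2 - 3*sqrt(2)*w + 2*w - 30 - 10*sqrt(2)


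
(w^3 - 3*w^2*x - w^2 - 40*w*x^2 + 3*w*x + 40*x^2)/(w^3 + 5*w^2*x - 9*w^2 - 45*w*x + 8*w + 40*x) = (w - 8*x)/(w - 8)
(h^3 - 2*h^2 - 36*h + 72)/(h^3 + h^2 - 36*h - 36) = (h - 2)/(h + 1)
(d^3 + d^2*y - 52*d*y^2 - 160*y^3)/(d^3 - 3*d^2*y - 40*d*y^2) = (d + 4*y)/d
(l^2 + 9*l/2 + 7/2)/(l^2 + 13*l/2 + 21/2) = (l + 1)/(l + 3)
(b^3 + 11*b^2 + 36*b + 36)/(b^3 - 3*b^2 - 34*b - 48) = (b + 6)/(b - 8)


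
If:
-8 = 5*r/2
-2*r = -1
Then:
No Solution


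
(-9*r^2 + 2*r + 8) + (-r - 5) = -9*r^2 + r + 3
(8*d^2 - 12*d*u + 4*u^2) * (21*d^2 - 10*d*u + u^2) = 168*d^4 - 332*d^3*u + 212*d^2*u^2 - 52*d*u^3 + 4*u^4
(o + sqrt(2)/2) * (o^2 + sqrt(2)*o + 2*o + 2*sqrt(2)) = o^3 + 2*o^2 + 3*sqrt(2)*o^2/2 + o + 3*sqrt(2)*o + 2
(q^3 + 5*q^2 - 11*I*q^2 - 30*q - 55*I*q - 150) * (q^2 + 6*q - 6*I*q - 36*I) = q^5 + 11*q^4 - 17*I*q^4 - 66*q^3 - 187*I*q^3 - 1056*q^2 - 330*I*q^2 - 2880*q + 1980*I*q + 5400*I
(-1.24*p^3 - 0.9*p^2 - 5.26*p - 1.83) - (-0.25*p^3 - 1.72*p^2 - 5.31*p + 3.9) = -0.99*p^3 + 0.82*p^2 + 0.0499999999999998*p - 5.73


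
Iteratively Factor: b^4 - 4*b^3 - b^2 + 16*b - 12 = (b + 2)*(b^3 - 6*b^2 + 11*b - 6) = (b - 1)*(b + 2)*(b^2 - 5*b + 6) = (b - 3)*(b - 1)*(b + 2)*(b - 2)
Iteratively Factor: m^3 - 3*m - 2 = (m + 1)*(m^2 - m - 2) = (m + 1)^2*(m - 2)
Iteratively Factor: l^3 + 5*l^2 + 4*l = (l)*(l^2 + 5*l + 4) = l*(l + 1)*(l + 4)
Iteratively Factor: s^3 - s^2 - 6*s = (s - 3)*(s^2 + 2*s) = s*(s - 3)*(s + 2)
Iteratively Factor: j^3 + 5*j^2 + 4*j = (j + 1)*(j^2 + 4*j) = (j + 1)*(j + 4)*(j)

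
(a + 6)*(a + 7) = a^2 + 13*a + 42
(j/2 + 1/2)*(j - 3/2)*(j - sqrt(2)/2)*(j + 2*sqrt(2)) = j^4/2 - j^3/4 + 3*sqrt(2)*j^3/4 - 7*j^2/4 - 3*sqrt(2)*j^2/8 - 9*sqrt(2)*j/8 + j/2 + 3/2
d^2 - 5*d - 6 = (d - 6)*(d + 1)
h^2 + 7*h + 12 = (h + 3)*(h + 4)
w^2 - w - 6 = (w - 3)*(w + 2)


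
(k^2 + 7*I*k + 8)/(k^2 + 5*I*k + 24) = (k - I)/(k - 3*I)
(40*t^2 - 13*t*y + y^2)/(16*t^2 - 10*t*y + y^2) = (-5*t + y)/(-2*t + y)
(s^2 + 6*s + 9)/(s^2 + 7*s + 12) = (s + 3)/(s + 4)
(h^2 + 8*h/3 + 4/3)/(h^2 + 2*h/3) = (h + 2)/h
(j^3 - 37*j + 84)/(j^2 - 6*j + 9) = (j^2 + 3*j - 28)/(j - 3)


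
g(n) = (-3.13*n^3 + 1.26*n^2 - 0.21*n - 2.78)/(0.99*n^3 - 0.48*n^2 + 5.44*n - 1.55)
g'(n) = (-9.39*n^2 + 2.52*n - 0.21)/(0.99*n^3 - 0.48*n^2 + 5.44*n - 1.55) + (-2.97*n^2 + 0.96*n - 5.44)*(-3.13*n^3 + 1.26*n^2 - 0.21*n - 2.78)/(0.99*n^3 - 0.48*n^2 + 5.44*n - 1.55)^2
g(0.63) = -1.65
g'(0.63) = 3.92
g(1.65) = -1.30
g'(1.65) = -0.57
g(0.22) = 7.65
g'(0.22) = 112.61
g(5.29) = -2.69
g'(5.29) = -0.15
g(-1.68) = -0.95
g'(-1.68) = 0.97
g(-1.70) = -0.97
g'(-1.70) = 0.96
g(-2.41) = -1.56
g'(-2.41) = 0.70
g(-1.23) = -0.48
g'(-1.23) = 1.12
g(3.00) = -2.06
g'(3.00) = -0.45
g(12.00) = -3.07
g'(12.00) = -0.02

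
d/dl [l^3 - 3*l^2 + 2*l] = 3*l^2 - 6*l + 2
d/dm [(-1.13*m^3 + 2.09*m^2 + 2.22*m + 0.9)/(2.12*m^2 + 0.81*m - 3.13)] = (-2.3956*m^4 - 1.8306*m^3 + 7.5972*m^2 - 16.8994*m - 7.6776)/(4.4944*m^4 + 3.4344*m^3 - 12.6151*m^2 - 5.0706*m + 9.7969)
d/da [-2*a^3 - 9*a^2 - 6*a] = -6*a^2 - 18*a - 6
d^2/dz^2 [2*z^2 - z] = 4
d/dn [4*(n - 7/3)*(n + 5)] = 8*n + 32/3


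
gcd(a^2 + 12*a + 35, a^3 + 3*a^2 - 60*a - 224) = a + 7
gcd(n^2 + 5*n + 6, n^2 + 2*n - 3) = n + 3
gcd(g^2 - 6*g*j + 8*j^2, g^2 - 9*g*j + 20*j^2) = g - 4*j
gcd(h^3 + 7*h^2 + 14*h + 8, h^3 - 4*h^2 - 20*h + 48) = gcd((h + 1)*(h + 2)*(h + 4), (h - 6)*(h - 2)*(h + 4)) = h + 4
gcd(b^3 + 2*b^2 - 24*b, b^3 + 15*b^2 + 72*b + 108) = b + 6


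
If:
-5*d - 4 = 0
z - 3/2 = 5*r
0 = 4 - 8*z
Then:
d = -4/5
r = -1/5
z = 1/2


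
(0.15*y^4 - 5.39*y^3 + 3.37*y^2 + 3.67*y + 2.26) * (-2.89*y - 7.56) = -0.4335*y^5 + 14.4431*y^4 + 31.0091*y^3 - 36.0835*y^2 - 34.2766*y - 17.0856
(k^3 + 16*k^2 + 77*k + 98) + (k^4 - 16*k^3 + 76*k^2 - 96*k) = k^4 - 15*k^3 + 92*k^2 - 19*k + 98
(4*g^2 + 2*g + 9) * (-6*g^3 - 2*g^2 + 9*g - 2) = -24*g^5 - 20*g^4 - 22*g^3 - 8*g^2 + 77*g - 18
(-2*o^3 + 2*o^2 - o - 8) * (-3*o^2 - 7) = 6*o^5 - 6*o^4 + 17*o^3 + 10*o^2 + 7*o + 56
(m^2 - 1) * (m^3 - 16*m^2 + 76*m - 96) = m^5 - 16*m^4 + 75*m^3 - 80*m^2 - 76*m + 96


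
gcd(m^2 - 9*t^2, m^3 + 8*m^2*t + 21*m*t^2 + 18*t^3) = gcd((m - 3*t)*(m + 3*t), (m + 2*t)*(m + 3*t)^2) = m + 3*t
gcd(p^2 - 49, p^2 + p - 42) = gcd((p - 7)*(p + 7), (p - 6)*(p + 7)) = p + 7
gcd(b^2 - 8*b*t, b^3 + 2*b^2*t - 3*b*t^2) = b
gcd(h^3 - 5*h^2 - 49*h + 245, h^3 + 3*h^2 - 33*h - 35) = h^2 + 2*h - 35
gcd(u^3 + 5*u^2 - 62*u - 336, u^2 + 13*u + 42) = u^2 + 13*u + 42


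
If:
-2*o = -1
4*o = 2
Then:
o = 1/2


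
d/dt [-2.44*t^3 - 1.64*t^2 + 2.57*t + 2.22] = -7.32*t^2 - 3.28*t + 2.57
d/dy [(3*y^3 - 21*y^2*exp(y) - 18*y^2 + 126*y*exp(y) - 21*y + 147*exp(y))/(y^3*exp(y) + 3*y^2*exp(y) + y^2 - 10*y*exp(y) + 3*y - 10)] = 3*(-(y^3 - 7*y^2*exp(y) - 6*y^2 + 42*y*exp(y) - 7*y + 49*exp(y))*(y^3*exp(y) + 6*y^2*exp(y) - 4*y*exp(y) + 2*y - 10*exp(y) + 3) + (-7*y^2*exp(y) + 3*y^2 + 28*y*exp(y) - 12*y + 91*exp(y) - 7)*(y^3*exp(y) + 3*y^2*exp(y) + y^2 - 10*y*exp(y) + 3*y - 10))/(y^3*exp(y) + 3*y^2*exp(y) + y^2 - 10*y*exp(y) + 3*y - 10)^2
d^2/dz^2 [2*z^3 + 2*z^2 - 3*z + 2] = 12*z + 4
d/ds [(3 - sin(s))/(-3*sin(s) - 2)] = 11*cos(s)/(3*sin(s) + 2)^2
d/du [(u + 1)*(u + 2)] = 2*u + 3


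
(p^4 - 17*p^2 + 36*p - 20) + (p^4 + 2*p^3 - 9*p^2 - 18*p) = 2*p^4 + 2*p^3 - 26*p^2 + 18*p - 20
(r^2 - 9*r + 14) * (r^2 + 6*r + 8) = r^4 - 3*r^3 - 32*r^2 + 12*r + 112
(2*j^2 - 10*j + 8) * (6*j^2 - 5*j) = 12*j^4 - 70*j^3 + 98*j^2 - 40*j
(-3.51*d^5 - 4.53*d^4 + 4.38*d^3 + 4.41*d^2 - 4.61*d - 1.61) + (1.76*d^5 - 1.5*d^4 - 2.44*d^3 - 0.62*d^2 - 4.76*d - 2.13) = -1.75*d^5 - 6.03*d^4 + 1.94*d^3 + 3.79*d^2 - 9.37*d - 3.74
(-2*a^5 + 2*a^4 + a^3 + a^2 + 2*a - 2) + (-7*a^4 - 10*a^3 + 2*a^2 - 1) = -2*a^5 - 5*a^4 - 9*a^3 + 3*a^2 + 2*a - 3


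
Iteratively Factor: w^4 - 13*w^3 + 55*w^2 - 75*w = (w - 5)*(w^3 - 8*w^2 + 15*w) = (w - 5)^2*(w^2 - 3*w) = (w - 5)^2*(w - 3)*(w)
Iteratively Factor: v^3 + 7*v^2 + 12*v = (v)*(v^2 + 7*v + 12) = v*(v + 3)*(v + 4)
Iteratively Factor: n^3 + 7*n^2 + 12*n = (n)*(n^2 + 7*n + 12) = n*(n + 3)*(n + 4)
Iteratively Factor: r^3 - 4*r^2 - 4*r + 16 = (r - 2)*(r^2 - 2*r - 8) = (r - 4)*(r - 2)*(r + 2)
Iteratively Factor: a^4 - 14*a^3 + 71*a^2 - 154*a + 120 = (a - 4)*(a^3 - 10*a^2 + 31*a - 30) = (a - 5)*(a - 4)*(a^2 - 5*a + 6) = (a - 5)*(a - 4)*(a - 3)*(a - 2)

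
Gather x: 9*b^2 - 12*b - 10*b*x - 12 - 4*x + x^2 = 9*b^2 - 12*b + x^2 + x*(-10*b - 4) - 12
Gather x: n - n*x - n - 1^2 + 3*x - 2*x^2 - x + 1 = -2*x^2 + x*(2 - n)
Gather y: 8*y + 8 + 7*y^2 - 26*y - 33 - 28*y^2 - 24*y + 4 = -21*y^2 - 42*y - 21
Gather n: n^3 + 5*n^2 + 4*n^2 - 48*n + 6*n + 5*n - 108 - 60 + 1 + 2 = n^3 + 9*n^2 - 37*n - 165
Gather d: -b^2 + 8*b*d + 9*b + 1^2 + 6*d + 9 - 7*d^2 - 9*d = -b^2 + 9*b - 7*d^2 + d*(8*b - 3) + 10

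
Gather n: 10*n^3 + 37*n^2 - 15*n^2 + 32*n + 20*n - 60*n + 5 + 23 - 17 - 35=10*n^3 + 22*n^2 - 8*n - 24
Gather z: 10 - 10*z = 10 - 10*z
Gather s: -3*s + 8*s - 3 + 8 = 5*s + 5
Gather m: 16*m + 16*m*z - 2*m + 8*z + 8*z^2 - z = m*(16*z + 14) + 8*z^2 + 7*z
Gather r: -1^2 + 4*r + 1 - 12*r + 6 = 6 - 8*r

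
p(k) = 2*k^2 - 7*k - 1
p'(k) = 4*k - 7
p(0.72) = -5.00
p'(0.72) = -4.12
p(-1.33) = 11.85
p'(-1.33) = -12.32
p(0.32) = -3.04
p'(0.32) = -5.72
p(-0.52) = 3.18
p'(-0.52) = -9.08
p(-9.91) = 264.79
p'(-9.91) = -46.64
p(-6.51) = 129.33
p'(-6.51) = -33.04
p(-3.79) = 54.26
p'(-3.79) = -22.16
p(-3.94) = 57.63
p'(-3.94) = -22.76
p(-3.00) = 38.00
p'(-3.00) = -19.00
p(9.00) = 98.00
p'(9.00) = 29.00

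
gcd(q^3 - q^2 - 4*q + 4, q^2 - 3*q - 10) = q + 2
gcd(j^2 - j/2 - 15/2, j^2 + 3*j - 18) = j - 3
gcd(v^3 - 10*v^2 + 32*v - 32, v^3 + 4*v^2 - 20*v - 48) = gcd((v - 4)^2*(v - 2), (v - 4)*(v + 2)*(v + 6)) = v - 4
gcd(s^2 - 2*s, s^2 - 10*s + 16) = s - 2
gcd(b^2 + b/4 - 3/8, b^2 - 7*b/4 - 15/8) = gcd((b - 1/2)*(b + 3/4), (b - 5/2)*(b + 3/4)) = b + 3/4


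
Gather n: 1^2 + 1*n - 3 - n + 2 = 0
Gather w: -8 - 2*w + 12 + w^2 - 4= w^2 - 2*w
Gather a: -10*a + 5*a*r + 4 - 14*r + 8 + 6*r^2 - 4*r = a*(5*r - 10) + 6*r^2 - 18*r + 12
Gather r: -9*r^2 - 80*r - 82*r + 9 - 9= -9*r^2 - 162*r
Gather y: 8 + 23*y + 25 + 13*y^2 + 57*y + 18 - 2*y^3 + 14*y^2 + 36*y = -2*y^3 + 27*y^2 + 116*y + 51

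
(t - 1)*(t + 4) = t^2 + 3*t - 4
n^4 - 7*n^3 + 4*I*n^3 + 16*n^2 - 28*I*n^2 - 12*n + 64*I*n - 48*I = (n - 3)*(n - 2)^2*(n + 4*I)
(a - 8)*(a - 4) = a^2 - 12*a + 32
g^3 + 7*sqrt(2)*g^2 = g^2*(g + 7*sqrt(2))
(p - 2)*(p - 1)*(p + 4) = p^3 + p^2 - 10*p + 8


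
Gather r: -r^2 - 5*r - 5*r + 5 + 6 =-r^2 - 10*r + 11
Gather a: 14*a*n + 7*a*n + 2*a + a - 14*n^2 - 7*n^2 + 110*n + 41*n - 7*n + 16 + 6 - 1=a*(21*n + 3) - 21*n^2 + 144*n + 21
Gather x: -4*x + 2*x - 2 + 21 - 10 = 9 - 2*x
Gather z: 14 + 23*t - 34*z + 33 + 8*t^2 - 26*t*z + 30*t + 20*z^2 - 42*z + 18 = 8*t^2 + 53*t + 20*z^2 + z*(-26*t - 76) + 65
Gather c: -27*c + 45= 45 - 27*c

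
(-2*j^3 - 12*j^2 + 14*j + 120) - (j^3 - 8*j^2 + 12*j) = -3*j^3 - 4*j^2 + 2*j + 120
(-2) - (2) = -4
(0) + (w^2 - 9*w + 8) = w^2 - 9*w + 8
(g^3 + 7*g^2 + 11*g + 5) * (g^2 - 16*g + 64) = g^5 - 9*g^4 - 37*g^3 + 277*g^2 + 624*g + 320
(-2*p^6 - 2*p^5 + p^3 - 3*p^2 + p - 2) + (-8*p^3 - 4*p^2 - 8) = -2*p^6 - 2*p^5 - 7*p^3 - 7*p^2 + p - 10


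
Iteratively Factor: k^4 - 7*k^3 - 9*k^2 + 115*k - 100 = (k - 1)*(k^3 - 6*k^2 - 15*k + 100) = (k - 1)*(k + 4)*(k^2 - 10*k + 25) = (k - 5)*(k - 1)*(k + 4)*(k - 5)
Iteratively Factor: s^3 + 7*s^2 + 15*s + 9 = (s + 3)*(s^2 + 4*s + 3) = (s + 3)^2*(s + 1)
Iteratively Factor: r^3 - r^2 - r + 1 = (r - 1)*(r^2 - 1) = (r - 1)^2*(r + 1)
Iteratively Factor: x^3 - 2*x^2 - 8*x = (x + 2)*(x^2 - 4*x) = (x - 4)*(x + 2)*(x)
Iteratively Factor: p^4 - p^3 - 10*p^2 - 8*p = (p - 4)*(p^3 + 3*p^2 + 2*p) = (p - 4)*(p + 1)*(p^2 + 2*p) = p*(p - 4)*(p + 1)*(p + 2)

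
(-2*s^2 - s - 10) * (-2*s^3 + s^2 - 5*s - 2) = 4*s^5 + 29*s^3 - s^2 + 52*s + 20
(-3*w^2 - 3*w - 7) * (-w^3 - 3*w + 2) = 3*w^5 + 3*w^4 + 16*w^3 + 3*w^2 + 15*w - 14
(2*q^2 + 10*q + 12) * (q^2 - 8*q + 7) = 2*q^4 - 6*q^3 - 54*q^2 - 26*q + 84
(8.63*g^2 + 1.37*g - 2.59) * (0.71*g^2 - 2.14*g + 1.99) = 6.1273*g^4 - 17.4955*g^3 + 12.403*g^2 + 8.2689*g - 5.1541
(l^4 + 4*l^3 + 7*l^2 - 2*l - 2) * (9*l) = 9*l^5 + 36*l^4 + 63*l^3 - 18*l^2 - 18*l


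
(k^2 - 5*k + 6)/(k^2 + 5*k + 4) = (k^2 - 5*k + 6)/(k^2 + 5*k + 4)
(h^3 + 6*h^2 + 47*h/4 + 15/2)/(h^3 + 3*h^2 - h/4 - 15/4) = (h + 2)/(h - 1)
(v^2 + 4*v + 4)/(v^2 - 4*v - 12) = (v + 2)/(v - 6)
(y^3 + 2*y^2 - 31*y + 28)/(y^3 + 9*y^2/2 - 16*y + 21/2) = 2*(y - 4)/(2*y - 3)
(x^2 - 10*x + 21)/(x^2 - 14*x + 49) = (x - 3)/(x - 7)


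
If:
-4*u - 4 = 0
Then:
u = -1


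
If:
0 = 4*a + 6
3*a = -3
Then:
No Solution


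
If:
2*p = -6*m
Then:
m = -p/3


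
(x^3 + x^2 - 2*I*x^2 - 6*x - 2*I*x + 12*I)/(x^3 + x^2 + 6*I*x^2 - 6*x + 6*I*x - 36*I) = (x - 2*I)/(x + 6*I)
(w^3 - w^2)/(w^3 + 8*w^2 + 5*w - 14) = w^2/(w^2 + 9*w + 14)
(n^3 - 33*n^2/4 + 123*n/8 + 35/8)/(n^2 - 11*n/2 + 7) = (4*n^2 - 19*n - 5)/(4*(n - 2))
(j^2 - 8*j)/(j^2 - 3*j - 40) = j/(j + 5)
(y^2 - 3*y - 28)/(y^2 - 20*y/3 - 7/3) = 3*(y + 4)/(3*y + 1)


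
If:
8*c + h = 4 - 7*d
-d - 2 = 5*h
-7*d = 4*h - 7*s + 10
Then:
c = 211/124 - 119*s/124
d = 35*s/31 - 42/31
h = -7*s/31 - 4/31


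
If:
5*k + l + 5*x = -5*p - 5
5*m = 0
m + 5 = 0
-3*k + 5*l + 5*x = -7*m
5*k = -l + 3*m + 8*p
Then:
No Solution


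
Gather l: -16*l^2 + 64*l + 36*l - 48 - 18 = -16*l^2 + 100*l - 66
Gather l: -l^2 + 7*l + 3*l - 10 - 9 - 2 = -l^2 + 10*l - 21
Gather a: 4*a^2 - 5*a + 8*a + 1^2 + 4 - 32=4*a^2 + 3*a - 27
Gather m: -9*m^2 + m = -9*m^2 + m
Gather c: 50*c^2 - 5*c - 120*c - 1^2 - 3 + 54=50*c^2 - 125*c + 50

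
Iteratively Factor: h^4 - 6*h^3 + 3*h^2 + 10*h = (h - 2)*(h^3 - 4*h^2 - 5*h) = (h - 5)*(h - 2)*(h^2 + h) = (h - 5)*(h - 2)*(h + 1)*(h)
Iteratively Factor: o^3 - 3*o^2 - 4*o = (o - 4)*(o^2 + o) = o*(o - 4)*(o + 1)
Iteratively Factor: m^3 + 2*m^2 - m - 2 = (m + 2)*(m^2 - 1) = (m - 1)*(m + 2)*(m + 1)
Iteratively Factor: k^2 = (k)*(k)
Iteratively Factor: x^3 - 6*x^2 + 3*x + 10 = (x - 2)*(x^2 - 4*x - 5) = (x - 2)*(x + 1)*(x - 5)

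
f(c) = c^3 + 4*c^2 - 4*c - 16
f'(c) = 3*c^2 + 8*c - 4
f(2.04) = 0.98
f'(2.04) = 24.80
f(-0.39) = -13.89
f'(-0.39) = -6.66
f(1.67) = -6.87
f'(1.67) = 17.73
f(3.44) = 58.28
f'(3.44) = 59.02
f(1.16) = -13.70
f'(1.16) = 9.32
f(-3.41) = 4.50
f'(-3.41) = 3.60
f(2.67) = 20.87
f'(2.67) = 38.75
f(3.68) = 73.29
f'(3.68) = 66.07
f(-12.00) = -1120.00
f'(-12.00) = 332.00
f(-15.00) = -2431.00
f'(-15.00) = 551.00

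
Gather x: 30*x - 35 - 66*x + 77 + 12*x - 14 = 28 - 24*x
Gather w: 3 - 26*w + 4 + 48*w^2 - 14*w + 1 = 48*w^2 - 40*w + 8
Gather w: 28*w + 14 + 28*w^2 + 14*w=28*w^2 + 42*w + 14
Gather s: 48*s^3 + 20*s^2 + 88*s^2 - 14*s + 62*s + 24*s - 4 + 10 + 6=48*s^3 + 108*s^2 + 72*s + 12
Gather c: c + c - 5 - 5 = 2*c - 10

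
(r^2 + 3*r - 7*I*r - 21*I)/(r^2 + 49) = (r + 3)/(r + 7*I)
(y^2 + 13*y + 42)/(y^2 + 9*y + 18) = (y + 7)/(y + 3)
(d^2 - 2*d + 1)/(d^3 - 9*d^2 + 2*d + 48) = (d^2 - 2*d + 1)/(d^3 - 9*d^2 + 2*d + 48)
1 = 1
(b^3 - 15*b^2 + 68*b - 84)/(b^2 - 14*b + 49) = (b^2 - 8*b + 12)/(b - 7)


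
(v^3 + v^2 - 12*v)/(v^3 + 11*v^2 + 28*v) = (v - 3)/(v + 7)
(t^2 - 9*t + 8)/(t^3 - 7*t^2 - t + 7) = (t - 8)/(t^2 - 6*t - 7)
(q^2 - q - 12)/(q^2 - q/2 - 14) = 2*(q + 3)/(2*q + 7)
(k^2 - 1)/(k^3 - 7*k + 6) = (k + 1)/(k^2 + k - 6)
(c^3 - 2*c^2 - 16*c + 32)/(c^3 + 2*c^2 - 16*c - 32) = (c - 2)/(c + 2)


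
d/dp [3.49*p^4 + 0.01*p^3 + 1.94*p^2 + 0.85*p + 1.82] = 13.96*p^3 + 0.03*p^2 + 3.88*p + 0.85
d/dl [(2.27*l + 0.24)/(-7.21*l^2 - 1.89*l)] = (16.3667*l^2 + 3.4608*l + 0.4536)/(l^2*(51.9841*l^2 + 27.2538*l + 3.5721))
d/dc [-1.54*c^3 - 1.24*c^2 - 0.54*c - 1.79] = -4.62*c^2 - 2.48*c - 0.54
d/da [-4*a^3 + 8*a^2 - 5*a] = -12*a^2 + 16*a - 5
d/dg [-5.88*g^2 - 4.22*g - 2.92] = -11.76*g - 4.22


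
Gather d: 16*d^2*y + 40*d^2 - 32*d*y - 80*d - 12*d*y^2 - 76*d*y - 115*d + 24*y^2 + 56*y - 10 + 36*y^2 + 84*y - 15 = d^2*(16*y + 40) + d*(-12*y^2 - 108*y - 195) + 60*y^2 + 140*y - 25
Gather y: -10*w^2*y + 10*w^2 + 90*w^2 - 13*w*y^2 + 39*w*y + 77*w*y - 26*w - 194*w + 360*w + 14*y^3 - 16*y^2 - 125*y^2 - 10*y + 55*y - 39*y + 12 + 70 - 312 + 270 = 100*w^2 + 140*w + 14*y^3 + y^2*(-13*w - 141) + y*(-10*w^2 + 116*w + 6) + 40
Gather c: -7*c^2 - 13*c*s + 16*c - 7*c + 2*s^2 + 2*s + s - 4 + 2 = -7*c^2 + c*(9 - 13*s) + 2*s^2 + 3*s - 2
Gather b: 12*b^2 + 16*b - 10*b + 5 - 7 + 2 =12*b^2 + 6*b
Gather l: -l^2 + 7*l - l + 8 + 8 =-l^2 + 6*l + 16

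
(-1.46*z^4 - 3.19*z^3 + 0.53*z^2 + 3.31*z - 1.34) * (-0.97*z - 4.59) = 1.4162*z^5 + 9.7957*z^4 + 14.128*z^3 - 5.6434*z^2 - 13.8931*z + 6.1506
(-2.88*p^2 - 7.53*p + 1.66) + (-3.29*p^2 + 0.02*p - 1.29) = -6.17*p^2 - 7.51*p + 0.37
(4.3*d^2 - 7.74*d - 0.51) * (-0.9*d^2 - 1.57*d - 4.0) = -3.87*d^4 + 0.215*d^3 - 4.5892*d^2 + 31.7607*d + 2.04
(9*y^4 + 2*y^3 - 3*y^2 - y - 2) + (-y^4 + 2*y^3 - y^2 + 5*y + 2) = 8*y^4 + 4*y^3 - 4*y^2 + 4*y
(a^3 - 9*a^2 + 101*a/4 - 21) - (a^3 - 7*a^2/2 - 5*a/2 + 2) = -11*a^2/2 + 111*a/4 - 23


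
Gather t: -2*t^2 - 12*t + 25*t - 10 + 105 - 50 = -2*t^2 + 13*t + 45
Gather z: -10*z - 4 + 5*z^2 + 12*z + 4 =5*z^2 + 2*z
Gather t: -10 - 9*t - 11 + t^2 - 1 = t^2 - 9*t - 22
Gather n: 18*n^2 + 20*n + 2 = 18*n^2 + 20*n + 2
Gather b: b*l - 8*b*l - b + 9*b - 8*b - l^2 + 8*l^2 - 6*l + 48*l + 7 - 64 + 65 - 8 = -7*b*l + 7*l^2 + 42*l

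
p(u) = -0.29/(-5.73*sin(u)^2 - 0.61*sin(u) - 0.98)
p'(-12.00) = -0.19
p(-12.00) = 0.10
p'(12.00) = 0.26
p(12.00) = 0.13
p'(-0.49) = 0.32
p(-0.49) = 0.15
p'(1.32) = -0.02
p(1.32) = 0.04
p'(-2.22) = -0.09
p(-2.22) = 0.07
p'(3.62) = -0.33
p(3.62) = 0.15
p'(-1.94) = -0.04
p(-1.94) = 0.05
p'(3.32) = -0.37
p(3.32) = 0.28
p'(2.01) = 0.03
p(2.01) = 0.05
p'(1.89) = 0.02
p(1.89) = 0.04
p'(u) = -0.29*(11.46*sin(u)*cos(u) + 0.61*cos(u))/(-5.73*sin(u)^2 - 0.61*sin(u) - 0.98)^2 = -(3.3234*sin(u) + 0.1769)*cos(u)/(5.73*sin(u)^2 + 0.61*sin(u) + 0.98)^2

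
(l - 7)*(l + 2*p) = l^2 + 2*l*p - 7*l - 14*p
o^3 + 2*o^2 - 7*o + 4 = (o - 1)^2*(o + 4)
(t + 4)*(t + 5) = t^2 + 9*t + 20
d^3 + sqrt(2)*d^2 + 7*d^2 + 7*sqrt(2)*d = d*(d + 7)*(d + sqrt(2))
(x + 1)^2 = x^2 + 2*x + 1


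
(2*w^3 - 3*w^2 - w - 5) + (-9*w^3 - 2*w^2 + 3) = -7*w^3 - 5*w^2 - w - 2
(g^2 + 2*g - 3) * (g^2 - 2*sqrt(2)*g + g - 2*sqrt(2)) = g^4 - 2*sqrt(2)*g^3 + 3*g^3 - 6*sqrt(2)*g^2 - g^2 - 3*g + 2*sqrt(2)*g + 6*sqrt(2)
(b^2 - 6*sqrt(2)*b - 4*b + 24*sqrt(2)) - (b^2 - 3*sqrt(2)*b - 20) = -3*sqrt(2)*b - 4*b + 20 + 24*sqrt(2)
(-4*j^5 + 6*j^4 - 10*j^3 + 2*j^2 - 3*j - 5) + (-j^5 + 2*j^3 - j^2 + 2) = -5*j^5 + 6*j^4 - 8*j^3 + j^2 - 3*j - 3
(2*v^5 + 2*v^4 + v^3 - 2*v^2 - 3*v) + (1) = 2*v^5 + 2*v^4 + v^3 - 2*v^2 - 3*v + 1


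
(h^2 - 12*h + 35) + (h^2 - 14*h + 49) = 2*h^2 - 26*h + 84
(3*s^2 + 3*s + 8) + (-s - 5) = 3*s^2 + 2*s + 3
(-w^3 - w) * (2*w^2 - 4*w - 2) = -2*w^5 + 4*w^4 + 4*w^2 + 2*w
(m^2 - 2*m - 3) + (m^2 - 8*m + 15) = 2*m^2 - 10*m + 12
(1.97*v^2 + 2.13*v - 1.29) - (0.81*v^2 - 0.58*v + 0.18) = 1.16*v^2 + 2.71*v - 1.47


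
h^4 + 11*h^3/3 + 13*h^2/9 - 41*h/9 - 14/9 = (h - 1)*(h + 1/3)*(h + 2)*(h + 7/3)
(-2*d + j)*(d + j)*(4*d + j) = -8*d^3 - 6*d^2*j + 3*d*j^2 + j^3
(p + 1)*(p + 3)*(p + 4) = p^3 + 8*p^2 + 19*p + 12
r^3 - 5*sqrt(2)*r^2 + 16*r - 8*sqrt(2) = (r - 2*sqrt(2))^2*(r - sqrt(2))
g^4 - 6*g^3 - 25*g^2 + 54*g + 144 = (g - 8)*(g - 3)*(g + 2)*(g + 3)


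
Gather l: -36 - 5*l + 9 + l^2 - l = l^2 - 6*l - 27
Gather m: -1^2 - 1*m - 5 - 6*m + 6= -7*m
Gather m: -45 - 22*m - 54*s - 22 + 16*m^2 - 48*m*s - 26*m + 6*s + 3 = 16*m^2 + m*(-48*s - 48) - 48*s - 64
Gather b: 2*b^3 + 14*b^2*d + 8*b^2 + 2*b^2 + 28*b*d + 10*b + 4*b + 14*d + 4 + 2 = 2*b^3 + b^2*(14*d + 10) + b*(28*d + 14) + 14*d + 6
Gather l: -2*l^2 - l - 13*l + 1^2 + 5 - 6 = -2*l^2 - 14*l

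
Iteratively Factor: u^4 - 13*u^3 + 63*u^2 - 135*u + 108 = (u - 4)*(u^3 - 9*u^2 + 27*u - 27) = (u - 4)*(u - 3)*(u^2 - 6*u + 9) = (u - 4)*(u - 3)^2*(u - 3)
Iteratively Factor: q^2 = (q)*(q)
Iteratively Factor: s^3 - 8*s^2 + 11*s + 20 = (s - 4)*(s^2 - 4*s - 5) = (s - 5)*(s - 4)*(s + 1)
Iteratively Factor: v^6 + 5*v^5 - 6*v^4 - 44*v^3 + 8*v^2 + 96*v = (v + 2)*(v^5 + 3*v^4 - 12*v^3 - 20*v^2 + 48*v) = (v + 2)*(v + 4)*(v^4 - v^3 - 8*v^2 + 12*v) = (v - 2)*(v + 2)*(v + 4)*(v^3 + v^2 - 6*v) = (v - 2)^2*(v + 2)*(v + 4)*(v^2 + 3*v) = (v - 2)^2*(v + 2)*(v + 3)*(v + 4)*(v)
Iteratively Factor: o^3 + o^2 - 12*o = (o + 4)*(o^2 - 3*o) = o*(o + 4)*(o - 3)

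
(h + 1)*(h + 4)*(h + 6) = h^3 + 11*h^2 + 34*h + 24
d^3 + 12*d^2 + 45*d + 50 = (d + 2)*(d + 5)^2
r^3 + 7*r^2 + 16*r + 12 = (r + 2)^2*(r + 3)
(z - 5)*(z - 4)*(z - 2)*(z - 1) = z^4 - 12*z^3 + 49*z^2 - 78*z + 40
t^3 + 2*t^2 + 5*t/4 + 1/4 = (t + 1/2)^2*(t + 1)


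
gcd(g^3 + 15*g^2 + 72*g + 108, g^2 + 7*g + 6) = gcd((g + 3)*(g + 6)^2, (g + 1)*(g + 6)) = g + 6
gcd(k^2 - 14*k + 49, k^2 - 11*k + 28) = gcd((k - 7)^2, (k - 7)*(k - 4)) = k - 7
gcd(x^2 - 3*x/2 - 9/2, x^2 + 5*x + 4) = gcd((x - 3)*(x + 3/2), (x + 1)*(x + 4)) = 1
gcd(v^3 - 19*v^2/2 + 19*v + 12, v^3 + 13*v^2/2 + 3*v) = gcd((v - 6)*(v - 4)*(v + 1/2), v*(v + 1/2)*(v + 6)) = v + 1/2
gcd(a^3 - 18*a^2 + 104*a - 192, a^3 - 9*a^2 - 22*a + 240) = a^2 - 14*a + 48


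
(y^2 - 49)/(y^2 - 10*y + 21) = (y + 7)/(y - 3)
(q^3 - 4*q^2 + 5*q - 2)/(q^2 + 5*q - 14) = (q^2 - 2*q + 1)/(q + 7)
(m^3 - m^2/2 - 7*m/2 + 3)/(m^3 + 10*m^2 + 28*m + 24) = (2*m^2 - 5*m + 3)/(2*(m^2 + 8*m + 12))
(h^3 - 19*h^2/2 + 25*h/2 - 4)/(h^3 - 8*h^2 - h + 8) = (h - 1/2)/(h + 1)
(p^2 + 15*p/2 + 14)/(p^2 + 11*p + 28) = (p + 7/2)/(p + 7)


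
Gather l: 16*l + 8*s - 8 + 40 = 16*l + 8*s + 32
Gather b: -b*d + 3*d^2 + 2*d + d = -b*d + 3*d^2 + 3*d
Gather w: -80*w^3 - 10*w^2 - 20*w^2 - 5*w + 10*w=-80*w^3 - 30*w^2 + 5*w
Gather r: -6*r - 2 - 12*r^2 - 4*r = -12*r^2 - 10*r - 2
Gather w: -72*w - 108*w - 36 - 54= -180*w - 90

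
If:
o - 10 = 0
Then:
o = 10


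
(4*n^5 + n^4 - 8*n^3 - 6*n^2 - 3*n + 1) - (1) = 4*n^5 + n^4 - 8*n^3 - 6*n^2 - 3*n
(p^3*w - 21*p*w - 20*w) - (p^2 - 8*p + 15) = p^3*w - p^2 - 21*p*w + 8*p - 20*w - 15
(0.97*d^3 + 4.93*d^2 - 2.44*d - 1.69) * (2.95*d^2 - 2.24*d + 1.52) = 2.8615*d^5 + 12.3707*d^4 - 16.7668*d^3 + 7.9737*d^2 + 0.0768*d - 2.5688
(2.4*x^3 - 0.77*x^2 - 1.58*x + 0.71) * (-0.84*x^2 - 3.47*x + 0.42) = -2.016*x^5 - 7.6812*x^4 + 5.0071*x^3 + 4.5628*x^2 - 3.1273*x + 0.2982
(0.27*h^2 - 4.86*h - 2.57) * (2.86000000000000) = 0.7722*h^2 - 13.8996*h - 7.3502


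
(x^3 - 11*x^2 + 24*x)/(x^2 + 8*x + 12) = x*(x^2 - 11*x + 24)/(x^2 + 8*x + 12)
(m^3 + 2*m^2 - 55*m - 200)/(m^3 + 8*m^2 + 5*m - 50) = (m - 8)/(m - 2)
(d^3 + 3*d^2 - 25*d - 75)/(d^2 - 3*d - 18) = (d^2 - 25)/(d - 6)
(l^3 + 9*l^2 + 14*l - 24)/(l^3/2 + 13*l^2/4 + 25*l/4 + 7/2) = 4*(l^3 + 9*l^2 + 14*l - 24)/(2*l^3 + 13*l^2 + 25*l + 14)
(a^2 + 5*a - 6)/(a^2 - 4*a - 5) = (-a^2 - 5*a + 6)/(-a^2 + 4*a + 5)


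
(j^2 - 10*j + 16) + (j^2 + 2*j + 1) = 2*j^2 - 8*j + 17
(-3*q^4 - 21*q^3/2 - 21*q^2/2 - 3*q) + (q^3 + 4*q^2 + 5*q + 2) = -3*q^4 - 19*q^3/2 - 13*q^2/2 + 2*q + 2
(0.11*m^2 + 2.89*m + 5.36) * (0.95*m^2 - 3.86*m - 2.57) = 0.1045*m^4 + 2.3209*m^3 - 6.3461*m^2 - 28.1169*m - 13.7752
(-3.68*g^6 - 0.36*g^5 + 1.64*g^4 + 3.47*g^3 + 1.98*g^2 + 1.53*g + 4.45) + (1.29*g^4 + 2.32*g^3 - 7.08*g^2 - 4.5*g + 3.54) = -3.68*g^6 - 0.36*g^5 + 2.93*g^4 + 5.79*g^3 - 5.1*g^2 - 2.97*g + 7.99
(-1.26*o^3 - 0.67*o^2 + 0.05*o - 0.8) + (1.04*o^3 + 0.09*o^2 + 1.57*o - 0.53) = -0.22*o^3 - 0.58*o^2 + 1.62*o - 1.33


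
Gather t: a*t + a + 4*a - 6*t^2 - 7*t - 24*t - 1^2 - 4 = 5*a - 6*t^2 + t*(a - 31) - 5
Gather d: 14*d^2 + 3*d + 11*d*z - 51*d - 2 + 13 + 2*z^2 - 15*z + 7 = 14*d^2 + d*(11*z - 48) + 2*z^2 - 15*z + 18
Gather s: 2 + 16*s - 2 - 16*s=0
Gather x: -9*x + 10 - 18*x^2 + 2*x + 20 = -18*x^2 - 7*x + 30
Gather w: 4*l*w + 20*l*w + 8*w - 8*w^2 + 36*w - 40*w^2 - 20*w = -48*w^2 + w*(24*l + 24)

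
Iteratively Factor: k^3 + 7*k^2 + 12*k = (k + 4)*(k^2 + 3*k) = k*(k + 4)*(k + 3)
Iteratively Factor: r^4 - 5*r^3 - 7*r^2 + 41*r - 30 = (r - 2)*(r^3 - 3*r^2 - 13*r + 15) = (r - 2)*(r - 1)*(r^2 - 2*r - 15) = (r - 2)*(r - 1)*(r + 3)*(r - 5)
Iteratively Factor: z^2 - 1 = (z - 1)*(z + 1)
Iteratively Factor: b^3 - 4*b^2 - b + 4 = (b - 1)*(b^2 - 3*b - 4) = (b - 1)*(b + 1)*(b - 4)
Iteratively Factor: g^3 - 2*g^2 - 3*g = (g - 3)*(g^2 + g) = (g - 3)*(g + 1)*(g)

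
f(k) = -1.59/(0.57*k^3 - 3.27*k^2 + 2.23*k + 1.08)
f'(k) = -1.59*(-1.71*k^2 + 6.54*k - 2.23)/(0.57*k^3 - 3.27*k^2 + 2.23*k + 1.08)^2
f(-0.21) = -3.44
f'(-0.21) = 27.38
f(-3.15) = 0.03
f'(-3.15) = 0.02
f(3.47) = 0.24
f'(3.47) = 0.00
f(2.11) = 0.47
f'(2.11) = -0.54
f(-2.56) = 0.04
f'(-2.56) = 0.04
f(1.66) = 0.98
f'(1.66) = -2.37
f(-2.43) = 0.05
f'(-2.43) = 0.04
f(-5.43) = 0.01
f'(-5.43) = 0.00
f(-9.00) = 0.00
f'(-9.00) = 0.00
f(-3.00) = 0.03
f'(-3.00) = 0.02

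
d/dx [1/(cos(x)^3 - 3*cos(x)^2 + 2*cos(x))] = (3*sin(x) + 2*sin(x)/cos(x)^2 - 6*tan(x))/((cos(x) - 2)^2*(cos(x) - 1)^2)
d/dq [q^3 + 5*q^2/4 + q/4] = 3*q^2 + 5*q/2 + 1/4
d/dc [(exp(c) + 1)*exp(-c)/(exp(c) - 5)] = (-exp(2*c) - 2*exp(c) + 5)*exp(-c)/(exp(2*c) - 10*exp(c) + 25)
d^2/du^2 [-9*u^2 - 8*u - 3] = -18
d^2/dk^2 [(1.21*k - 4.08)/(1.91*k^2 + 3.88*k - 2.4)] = ((6.196 - 13.8666*k)*(1.91*k^2 + 3.88*k - 2.4) + (1.21*k - 4.08)*(3.82*k + 3.88)*(7.64*k + 7.76))/(1.91*k^2 + 3.88*k - 2.4)^3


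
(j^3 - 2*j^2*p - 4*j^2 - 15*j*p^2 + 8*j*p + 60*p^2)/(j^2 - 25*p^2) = (j^2 + 3*j*p - 4*j - 12*p)/(j + 5*p)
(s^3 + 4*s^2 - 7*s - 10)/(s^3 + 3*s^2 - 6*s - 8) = (s + 5)/(s + 4)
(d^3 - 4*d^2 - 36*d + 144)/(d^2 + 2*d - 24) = d - 6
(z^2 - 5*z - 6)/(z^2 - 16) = (z^2 - 5*z - 6)/(z^2 - 16)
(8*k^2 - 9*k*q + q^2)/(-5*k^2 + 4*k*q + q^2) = (-8*k + q)/(5*k + q)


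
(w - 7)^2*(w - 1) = w^3 - 15*w^2 + 63*w - 49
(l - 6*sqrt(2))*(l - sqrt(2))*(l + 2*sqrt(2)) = l^3 - 5*sqrt(2)*l^2 - 16*l + 24*sqrt(2)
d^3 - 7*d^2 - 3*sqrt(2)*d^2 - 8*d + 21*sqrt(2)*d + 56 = (d - 7)*(d - 4*sqrt(2))*(d + sqrt(2))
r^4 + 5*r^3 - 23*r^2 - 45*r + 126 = (r - 3)*(r - 2)*(r + 3)*(r + 7)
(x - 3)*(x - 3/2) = x^2 - 9*x/2 + 9/2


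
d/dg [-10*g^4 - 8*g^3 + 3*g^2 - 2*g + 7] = -40*g^3 - 24*g^2 + 6*g - 2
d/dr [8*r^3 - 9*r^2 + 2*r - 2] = 24*r^2 - 18*r + 2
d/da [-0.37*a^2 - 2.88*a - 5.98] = -0.74*a - 2.88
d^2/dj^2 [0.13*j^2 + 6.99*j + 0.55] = 0.260000000000000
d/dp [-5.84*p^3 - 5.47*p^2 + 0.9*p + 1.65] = -17.52*p^2 - 10.94*p + 0.9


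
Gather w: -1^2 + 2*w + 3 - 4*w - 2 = -2*w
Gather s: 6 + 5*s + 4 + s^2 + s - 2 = s^2 + 6*s + 8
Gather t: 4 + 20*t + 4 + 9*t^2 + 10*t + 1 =9*t^2 + 30*t + 9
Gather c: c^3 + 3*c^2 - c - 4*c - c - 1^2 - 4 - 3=c^3 + 3*c^2 - 6*c - 8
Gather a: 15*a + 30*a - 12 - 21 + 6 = 45*a - 27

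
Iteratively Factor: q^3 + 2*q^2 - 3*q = (q)*(q^2 + 2*q - 3) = q*(q + 3)*(q - 1)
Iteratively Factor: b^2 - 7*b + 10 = (b - 2)*(b - 5)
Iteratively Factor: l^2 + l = (l + 1)*(l)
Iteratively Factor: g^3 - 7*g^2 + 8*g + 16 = (g - 4)*(g^2 - 3*g - 4) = (g - 4)*(g + 1)*(g - 4)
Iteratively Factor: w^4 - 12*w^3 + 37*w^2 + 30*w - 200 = (w - 5)*(w^3 - 7*w^2 + 2*w + 40) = (w - 5)^2*(w^2 - 2*w - 8) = (w - 5)^2*(w + 2)*(w - 4)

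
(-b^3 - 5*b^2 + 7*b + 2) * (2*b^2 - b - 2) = -2*b^5 - 9*b^4 + 21*b^3 + 7*b^2 - 16*b - 4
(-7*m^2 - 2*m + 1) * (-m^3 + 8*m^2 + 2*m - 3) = 7*m^5 - 54*m^4 - 31*m^3 + 25*m^2 + 8*m - 3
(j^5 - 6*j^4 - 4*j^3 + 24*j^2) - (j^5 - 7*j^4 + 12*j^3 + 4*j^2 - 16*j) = j^4 - 16*j^3 + 20*j^2 + 16*j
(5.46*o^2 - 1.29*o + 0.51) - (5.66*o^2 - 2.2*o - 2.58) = -0.2*o^2 + 0.91*o + 3.09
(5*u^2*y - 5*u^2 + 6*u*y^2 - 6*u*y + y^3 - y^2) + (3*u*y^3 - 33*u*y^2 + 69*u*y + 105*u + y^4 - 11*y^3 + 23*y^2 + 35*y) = 5*u^2*y - 5*u^2 + 3*u*y^3 - 27*u*y^2 + 63*u*y + 105*u + y^4 - 10*y^3 + 22*y^2 + 35*y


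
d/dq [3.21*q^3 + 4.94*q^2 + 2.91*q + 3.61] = 9.63*q^2 + 9.88*q + 2.91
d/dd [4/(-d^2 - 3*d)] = 4*(2*d + 3)/(d^2*(d + 3)^2)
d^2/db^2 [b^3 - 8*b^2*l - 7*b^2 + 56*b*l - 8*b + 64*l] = 6*b - 16*l - 14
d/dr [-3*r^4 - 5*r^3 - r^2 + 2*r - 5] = -12*r^3 - 15*r^2 - 2*r + 2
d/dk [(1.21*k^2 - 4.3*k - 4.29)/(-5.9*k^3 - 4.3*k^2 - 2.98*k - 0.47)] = (7.139*k^4 - 50.74*k^3 - 98.0288*k^2 - 38.0314*k - 10.7632)/(34.81*k^6 + 50.74*k^5 + 53.654*k^4 + 31.174*k^3 + 12.9224*k^2 + 2.8012*k + 0.2209)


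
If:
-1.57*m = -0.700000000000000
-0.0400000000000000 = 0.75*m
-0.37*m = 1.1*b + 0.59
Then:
No Solution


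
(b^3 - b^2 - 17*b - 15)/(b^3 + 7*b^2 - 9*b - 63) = (b^2 - 4*b - 5)/(b^2 + 4*b - 21)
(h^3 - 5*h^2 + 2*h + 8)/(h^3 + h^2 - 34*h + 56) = (h + 1)/(h + 7)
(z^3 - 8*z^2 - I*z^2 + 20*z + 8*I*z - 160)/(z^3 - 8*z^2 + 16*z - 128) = (z - 5*I)/(z - 4*I)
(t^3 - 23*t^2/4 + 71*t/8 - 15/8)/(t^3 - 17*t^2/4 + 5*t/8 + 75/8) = (4*t - 1)/(4*t + 5)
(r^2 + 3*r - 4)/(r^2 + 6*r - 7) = (r + 4)/(r + 7)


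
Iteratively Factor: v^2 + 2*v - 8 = (v + 4)*(v - 2)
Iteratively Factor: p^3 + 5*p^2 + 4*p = (p)*(p^2 + 5*p + 4) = p*(p + 4)*(p + 1)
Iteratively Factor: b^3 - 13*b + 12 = (b + 4)*(b^2 - 4*b + 3) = (b - 1)*(b + 4)*(b - 3)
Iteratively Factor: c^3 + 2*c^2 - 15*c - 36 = (c + 3)*(c^2 - c - 12) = (c - 4)*(c + 3)*(c + 3)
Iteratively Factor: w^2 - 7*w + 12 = (w - 4)*(w - 3)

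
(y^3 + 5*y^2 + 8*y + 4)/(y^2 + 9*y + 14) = (y^2 + 3*y + 2)/(y + 7)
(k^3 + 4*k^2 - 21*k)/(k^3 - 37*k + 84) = k/(k - 4)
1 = 1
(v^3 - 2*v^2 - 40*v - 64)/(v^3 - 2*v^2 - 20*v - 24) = (v^2 - 4*v - 32)/(v^2 - 4*v - 12)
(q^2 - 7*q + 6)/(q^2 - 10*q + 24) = (q - 1)/(q - 4)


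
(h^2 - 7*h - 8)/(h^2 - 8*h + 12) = (h^2 - 7*h - 8)/(h^2 - 8*h + 12)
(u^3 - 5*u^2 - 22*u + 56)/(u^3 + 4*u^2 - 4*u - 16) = (u - 7)/(u + 2)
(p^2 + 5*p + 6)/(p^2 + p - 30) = (p^2 + 5*p + 6)/(p^2 + p - 30)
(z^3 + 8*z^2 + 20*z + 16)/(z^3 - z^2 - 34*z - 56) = (z + 2)/(z - 7)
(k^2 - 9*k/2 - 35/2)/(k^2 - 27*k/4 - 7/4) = 2*(2*k + 5)/(4*k + 1)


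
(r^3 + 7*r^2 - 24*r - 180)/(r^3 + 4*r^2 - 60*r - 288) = (r - 5)/(r - 8)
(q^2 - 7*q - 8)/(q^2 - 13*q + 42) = (q^2 - 7*q - 8)/(q^2 - 13*q + 42)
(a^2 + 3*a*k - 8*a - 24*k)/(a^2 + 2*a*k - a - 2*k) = (a^2 + 3*a*k - 8*a - 24*k)/(a^2 + 2*a*k - a - 2*k)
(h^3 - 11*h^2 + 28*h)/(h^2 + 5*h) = (h^2 - 11*h + 28)/(h + 5)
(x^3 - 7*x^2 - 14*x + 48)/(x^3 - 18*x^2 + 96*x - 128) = (x + 3)/(x - 8)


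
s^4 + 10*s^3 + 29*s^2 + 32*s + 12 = (s + 1)^2*(s + 2)*(s + 6)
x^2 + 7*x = x*(x + 7)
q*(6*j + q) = 6*j*q + q^2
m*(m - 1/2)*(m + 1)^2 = m^4 + 3*m^3/2 - m/2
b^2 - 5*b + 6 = (b - 3)*(b - 2)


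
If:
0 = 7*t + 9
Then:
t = -9/7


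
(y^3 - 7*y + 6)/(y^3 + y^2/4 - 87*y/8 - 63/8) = 8*(y^2 - 3*y + 2)/(8*y^2 - 22*y - 21)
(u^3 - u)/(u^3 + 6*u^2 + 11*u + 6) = u*(u - 1)/(u^2 + 5*u + 6)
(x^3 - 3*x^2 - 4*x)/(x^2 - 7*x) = (x^2 - 3*x - 4)/(x - 7)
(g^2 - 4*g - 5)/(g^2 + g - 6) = (g^2 - 4*g - 5)/(g^2 + g - 6)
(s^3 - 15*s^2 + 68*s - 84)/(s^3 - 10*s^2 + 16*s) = (s^2 - 13*s + 42)/(s*(s - 8))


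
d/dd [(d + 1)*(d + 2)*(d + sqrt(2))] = 3*d^2 + 2*sqrt(2)*d + 6*d + 2 + 3*sqrt(2)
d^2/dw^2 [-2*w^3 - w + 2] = -12*w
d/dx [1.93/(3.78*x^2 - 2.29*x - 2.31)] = (4.4197 - 14.5908*x)/(-3.78*x^2 + 2.29*x + 2.31)^2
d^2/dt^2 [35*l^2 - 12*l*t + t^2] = 2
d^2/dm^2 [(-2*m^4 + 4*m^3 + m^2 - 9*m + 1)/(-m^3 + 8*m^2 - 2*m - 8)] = 2*(91*m^6 - 93*m^5 - 384*m^4 + 646*m^3 - 246*m^2 + 1032*m - 276)/(m^9 - 24*m^8 + 198*m^7 - 584*m^6 + 12*m^5 + 1536*m^4 - 568*m^3 - 1440*m^2 + 384*m + 512)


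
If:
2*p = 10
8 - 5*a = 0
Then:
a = 8/5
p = 5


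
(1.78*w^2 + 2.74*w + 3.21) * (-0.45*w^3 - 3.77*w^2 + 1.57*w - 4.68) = -0.801*w^5 - 7.9436*w^4 - 8.9797*w^3 - 16.1303*w^2 - 7.7835*w - 15.0228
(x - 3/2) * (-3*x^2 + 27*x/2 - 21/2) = -3*x^3 + 18*x^2 - 123*x/4 + 63/4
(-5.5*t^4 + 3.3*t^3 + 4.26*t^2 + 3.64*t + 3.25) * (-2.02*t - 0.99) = 11.11*t^5 - 1.221*t^4 - 11.8722*t^3 - 11.5702*t^2 - 10.1686*t - 3.2175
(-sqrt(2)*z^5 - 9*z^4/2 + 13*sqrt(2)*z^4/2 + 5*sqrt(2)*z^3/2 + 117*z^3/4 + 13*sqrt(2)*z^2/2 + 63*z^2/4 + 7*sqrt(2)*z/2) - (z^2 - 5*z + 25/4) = -sqrt(2)*z^5 - 9*z^4/2 + 13*sqrt(2)*z^4/2 + 5*sqrt(2)*z^3/2 + 117*z^3/4 + 13*sqrt(2)*z^2/2 + 59*z^2/4 + 7*sqrt(2)*z/2 + 5*z - 25/4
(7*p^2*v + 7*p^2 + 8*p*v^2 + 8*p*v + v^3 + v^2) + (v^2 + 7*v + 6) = 7*p^2*v + 7*p^2 + 8*p*v^2 + 8*p*v + v^3 + 2*v^2 + 7*v + 6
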